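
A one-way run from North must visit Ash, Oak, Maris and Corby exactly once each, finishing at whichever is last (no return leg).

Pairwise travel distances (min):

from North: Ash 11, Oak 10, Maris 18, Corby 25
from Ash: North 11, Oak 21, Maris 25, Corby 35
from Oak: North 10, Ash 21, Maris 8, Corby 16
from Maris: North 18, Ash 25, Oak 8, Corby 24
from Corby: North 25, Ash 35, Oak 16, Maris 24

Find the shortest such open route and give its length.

There are 4! = 24 possible orderings.
North→Ash→Oak→Maris→Corby: 11+21+8+24 = 64
North→Ash→Oak→Corby→Maris: 11+21+16+24 = 72
North→Ash→Maris→Oak→Corby: 11+25+8+16 = 60
North→Ash→Maris→Corby→Oak: 11+25+24+16 = 76
North→Ash→Corby→Oak→Maris: 11+35+16+8 = 70
North→Ash→Corby→Maris→Oak: 11+35+24+8 = 78
North→Oak→Ash→Maris→Corby: 10+21+25+24 = 80
North→Oak→Ash→Corby→Maris: 10+21+35+24 = 90
North→Oak→Maris→Ash→Corby: 10+8+25+35 = 78
North→Oak→Maris→Corby→Ash: 10+8+24+35 = 77
North→Oak→Corby→Ash→Maris: 10+16+35+25 = 86
North→Oak→Corby→Maris→Ash: 10+16+24+25 = 75
North→Maris→Ash→Oak→Corby: 18+25+21+16 = 80
North→Maris→Ash→Corby→Oak: 18+25+35+16 = 94
… (10 more)
The minimum is 60.
One shortest path: North → Ash → Maris → Oak → Corby.

Shortest open route: 60 min.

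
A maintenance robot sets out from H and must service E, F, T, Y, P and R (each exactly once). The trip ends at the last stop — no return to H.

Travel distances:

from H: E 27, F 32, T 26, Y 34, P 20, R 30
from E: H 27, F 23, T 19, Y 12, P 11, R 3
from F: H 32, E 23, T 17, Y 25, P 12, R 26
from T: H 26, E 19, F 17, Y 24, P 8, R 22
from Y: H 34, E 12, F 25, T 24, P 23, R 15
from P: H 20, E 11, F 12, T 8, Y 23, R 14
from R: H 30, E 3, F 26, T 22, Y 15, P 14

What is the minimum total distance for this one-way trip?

There are 6! = 720 possible orderings.
H → E → F → T → Y → P → R: 27+23+17+24+23+14 = 128
H → E → F → T → Y → R → P: 27+23+17+24+15+14 = 120
H → E → F → T → P → Y → R: 27+23+17+8+23+15 = 113
H → E → F → T → P → R → Y: 27+23+17+8+14+15 = 104
H → E → F → T → R → Y → P: 27+23+17+22+15+23 = 127
H → E → F → T → R → P → Y: 27+23+17+22+14+23 = 126
H → E → F → Y → T → P → R: 27+23+25+24+8+14 = 121
H → E → F → Y → T → R → P: 27+23+25+24+22+14 = 135
… (712 more)
H → T → F → P → E → R → Y: 26+17+12+11+3+15 = 84  ← best
The minimum is 84.
One shortest path: H → T → F → P → E → R → Y.

Minimum one-way distance = 84.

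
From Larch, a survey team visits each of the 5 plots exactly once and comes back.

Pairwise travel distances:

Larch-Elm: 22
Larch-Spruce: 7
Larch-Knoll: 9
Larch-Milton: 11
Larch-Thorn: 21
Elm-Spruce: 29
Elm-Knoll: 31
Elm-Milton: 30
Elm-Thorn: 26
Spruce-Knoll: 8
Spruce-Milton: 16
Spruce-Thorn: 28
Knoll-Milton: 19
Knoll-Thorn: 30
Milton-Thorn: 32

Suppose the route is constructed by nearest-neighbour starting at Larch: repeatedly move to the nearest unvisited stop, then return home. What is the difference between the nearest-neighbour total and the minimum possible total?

The nearest-neighbour route is 1 longer than optimal.

Larch: Spruce=7, Knoll=9, Milton=11, Thorn=21, Elm=22 ⇒ Spruce
Spruce: Knoll=8, Milton=16, Thorn=28, Elm=29 ⇒ Knoll
Knoll: Milton=19, Thorn=30, Elm=31 ⇒ Milton
Milton: Elm=30, Thorn=32 ⇒ Elm
Elm: Thorn=26 ⇒ Thorn
NN route Larch → Spruce → Knoll → Milton → Elm → Thorn → Larch costs 111.
Optimal: Larch → Knoll → Spruce → Milton → Elm → Thorn → Larch costs 110 (by enumerating all 60 distinct tours).
Excess = 111 − 110 = 1.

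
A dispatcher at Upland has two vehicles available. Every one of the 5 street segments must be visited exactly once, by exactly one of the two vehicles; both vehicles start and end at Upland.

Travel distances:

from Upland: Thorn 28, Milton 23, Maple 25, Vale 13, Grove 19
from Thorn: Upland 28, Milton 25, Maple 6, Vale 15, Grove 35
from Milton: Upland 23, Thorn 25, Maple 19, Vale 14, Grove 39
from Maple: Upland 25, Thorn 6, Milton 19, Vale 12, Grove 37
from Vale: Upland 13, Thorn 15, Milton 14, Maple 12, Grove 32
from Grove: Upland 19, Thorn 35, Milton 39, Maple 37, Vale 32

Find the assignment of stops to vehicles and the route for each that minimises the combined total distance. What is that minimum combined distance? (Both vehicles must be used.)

Minimum combined distance: 114.

There are 2^4 − 1 = 15 ways to divide the 5 stops into two non-empty groups. For each, the best each vehicle can do is its own shortest tour through its group:
  {Thorn} + {Milton, Maple, Vale, Grove}: 56 + 102 = 158
  {Milton} + {Thorn, Maple, Vale, Grove}: 46 + 85 = 131
  {Thorn, Milton} + {Maple, Vale, Grove}: 76 + 81 = 157
  {Maple} + {Thorn, Milton, Vale, Grove}: 50 + 106 = 156
  {Thorn, Maple} + {Milton, Vale, Grove}: 59 + 85 = 144
  {Milton, Maple} + {Thorn, Vale, Grove}: 67 + 82 = 149
  … (15 splits in total)
  {Thorn, Milton, Maple, Vale} + {Grove}: 76 + 38 = 114  ← best
Best: vehicle 1 Upland → Milton → Maple → Thorn → Vale → Upland = 76; vehicle 2 Upland → Grove → Upland = 38; combined 114.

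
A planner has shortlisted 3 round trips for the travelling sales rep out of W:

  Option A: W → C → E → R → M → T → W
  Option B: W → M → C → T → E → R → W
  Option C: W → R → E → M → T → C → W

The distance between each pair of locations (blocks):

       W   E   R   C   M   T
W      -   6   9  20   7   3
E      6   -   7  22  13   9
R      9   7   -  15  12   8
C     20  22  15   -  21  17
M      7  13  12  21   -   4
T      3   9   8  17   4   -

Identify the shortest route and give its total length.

Option A: 20 + 22 + 7 + 12 + 4 + 3 = 68
Option B: 7 + 21 + 17 + 9 + 7 + 9 = 70
Option C: 9 + 7 + 13 + 4 + 17 + 20 = 70

Shortest is Option A, total 68 blocks.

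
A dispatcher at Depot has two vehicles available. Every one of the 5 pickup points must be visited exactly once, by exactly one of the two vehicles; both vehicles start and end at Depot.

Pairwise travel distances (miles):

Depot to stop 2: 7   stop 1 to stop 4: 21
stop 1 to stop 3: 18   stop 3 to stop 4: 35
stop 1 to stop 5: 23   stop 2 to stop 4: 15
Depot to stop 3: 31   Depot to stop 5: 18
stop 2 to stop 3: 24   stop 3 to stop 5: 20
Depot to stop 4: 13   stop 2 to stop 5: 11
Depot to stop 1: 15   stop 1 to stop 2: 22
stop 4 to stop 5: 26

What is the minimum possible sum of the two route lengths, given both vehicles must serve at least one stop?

Minimum combined distance: 97 miles.

There are 2^4 − 1 = 15 ways to divide the 5 stops into two non-empty groups. For each, the best each vehicle can do is its own shortest tour through its group:
  {stop 1} + {stop 2, stop 3, stop 4, stop 5}: 30 + 86 = 116
  {stop 2} + {stop 1, stop 3, stop 4, stop 5}: 14 + 90 = 104
  {stop 1, stop 2} + {stop 3, stop 4, stop 5}: 44 + 86 = 130
  {stop 3} + {stop 1, stop 2, stop 4, stop 5}: 62 + 75 = 137
  {stop 1, stop 3} + {stop 2, stop 4, stop 5}: 64 + 57 = 121
  {stop 2, stop 3} + {stop 1, stop 4, stop 5}: 62 + 75 = 137
  … (15 splits in total)
  {stop 4} + {stop 1, stop 2, stop 3, stop 5}: 26 + 71 = 97  ← best
Best: vehicle 1 Depot → stop 4 → Depot = 26; vehicle 2 Depot → stop 1 → stop 3 → stop 5 → stop 2 → Depot = 71; combined 97.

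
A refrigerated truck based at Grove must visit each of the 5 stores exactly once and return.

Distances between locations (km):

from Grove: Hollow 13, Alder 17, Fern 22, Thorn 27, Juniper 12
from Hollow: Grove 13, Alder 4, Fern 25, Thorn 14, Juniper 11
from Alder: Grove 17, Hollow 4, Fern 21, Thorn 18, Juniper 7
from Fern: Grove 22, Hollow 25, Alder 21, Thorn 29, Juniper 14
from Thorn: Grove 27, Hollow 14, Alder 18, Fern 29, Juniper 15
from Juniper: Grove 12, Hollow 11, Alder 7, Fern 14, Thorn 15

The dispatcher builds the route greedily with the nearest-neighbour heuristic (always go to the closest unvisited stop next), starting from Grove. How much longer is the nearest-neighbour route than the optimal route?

Grove: Juniper=12, Hollow=13, Alder=17, Fern=22, Thorn=27 ⇒ Juniper
Juniper: Alder=7, Hollow=11, Fern=14, Thorn=15 ⇒ Alder
Alder: Hollow=4, Thorn=18, Fern=21 ⇒ Hollow
Hollow: Thorn=14, Fern=25 ⇒ Thorn
Thorn: Fern=29 ⇒ Fern
NN route Grove → Juniper → Alder → Hollow → Thorn → Fern → Grove costs 88.
Optimal: Grove → Hollow → Alder → Thorn → Juniper → Fern → Grove costs 86 (by enumerating all 60 distinct tours).
Excess = 88 − 86 = 2.

2 km longer than the optimal tour.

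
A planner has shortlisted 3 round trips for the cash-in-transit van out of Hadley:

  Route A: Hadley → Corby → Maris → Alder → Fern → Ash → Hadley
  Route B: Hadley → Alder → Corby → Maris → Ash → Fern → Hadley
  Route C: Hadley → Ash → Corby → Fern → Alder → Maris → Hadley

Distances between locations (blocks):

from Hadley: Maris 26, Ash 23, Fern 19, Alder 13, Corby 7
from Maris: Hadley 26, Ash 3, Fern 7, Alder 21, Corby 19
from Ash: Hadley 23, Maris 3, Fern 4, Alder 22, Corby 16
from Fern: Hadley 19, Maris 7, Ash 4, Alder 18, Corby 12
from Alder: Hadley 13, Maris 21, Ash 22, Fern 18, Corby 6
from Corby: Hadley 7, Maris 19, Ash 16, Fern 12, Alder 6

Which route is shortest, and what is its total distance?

Route A: 7 + 19 + 21 + 18 + 4 + 23 = 92
Route B: 13 + 6 + 19 + 3 + 4 + 19 = 64
Route C: 23 + 16 + 12 + 18 + 21 + 26 = 116

64 blocks — Route B is the shortest.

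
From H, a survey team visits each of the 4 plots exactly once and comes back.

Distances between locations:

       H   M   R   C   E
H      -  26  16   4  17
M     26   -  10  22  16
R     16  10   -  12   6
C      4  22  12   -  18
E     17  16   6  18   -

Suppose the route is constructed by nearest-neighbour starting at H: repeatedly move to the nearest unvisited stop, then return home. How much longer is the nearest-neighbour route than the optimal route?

H: C=4, R=16, E=17, M=26 ⇒ C
C: R=12, E=18, M=22 ⇒ R
R: E=6, M=10 ⇒ E
E: M=16 ⇒ M
NN route H → C → R → E → M → H costs 64.
Optimal: H → C → M → R → E → H costs 59 (by enumerating all 12 distinct tours).
Excess = 64 − 59 = 5.

The nearest-neighbour route is 5 longer than optimal.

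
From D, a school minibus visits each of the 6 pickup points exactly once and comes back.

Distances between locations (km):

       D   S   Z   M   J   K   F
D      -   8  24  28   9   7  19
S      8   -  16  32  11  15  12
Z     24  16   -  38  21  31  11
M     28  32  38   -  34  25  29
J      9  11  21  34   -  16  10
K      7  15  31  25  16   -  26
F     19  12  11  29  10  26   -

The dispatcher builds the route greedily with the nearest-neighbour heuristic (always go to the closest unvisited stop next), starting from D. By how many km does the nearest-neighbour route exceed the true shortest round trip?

The nearest-neighbour route is 12 km longer than optimal.

From D: K=7, S=8, J=9, F=19, Z=24, M=28 → choose K (7).
From K: S=15, J=16, M=25, F=26, Z=31 → choose S (15).
From S: J=11, F=12, Z=16, M=32 → choose J (11).
From J: F=10, Z=21, M=34 → choose F (10).
From F: Z=11, M=29 → choose Z (11).
From Z: M=38 → choose M (38).
NN route D → K → S → J → F → Z → M → D costs 120.
Optimal: D → J → S → Z → F → M → K → D costs 108 (by enumerating all 360 distinct tours).
Excess = 120 − 108 = 12.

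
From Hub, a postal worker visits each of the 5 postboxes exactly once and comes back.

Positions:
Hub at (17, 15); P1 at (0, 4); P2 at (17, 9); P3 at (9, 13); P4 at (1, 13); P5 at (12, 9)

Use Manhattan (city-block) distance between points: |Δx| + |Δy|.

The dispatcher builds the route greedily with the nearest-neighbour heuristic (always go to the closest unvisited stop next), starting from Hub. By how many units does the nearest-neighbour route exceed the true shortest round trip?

Hub: P2=6, P3=10, P5=11, P4=18, P1=28 ⇒ P2
P2: P5=5, P3=12, P4=20, P1=22 ⇒ P5
P5: P3=7, P4=15, P1=17 ⇒ P3
P3: P4=8, P1=18 ⇒ P4
P4: P1=10 ⇒ P1
NN route Hub → P2 → P5 → P3 → P4 → P1 → Hub costs 64.
Optimal: Hub → P2 → P5 → P1 → P4 → P3 → Hub costs 56 (by enumerating all 60 distinct tours).
Excess = 64 − 56 = 8.

The nearest-neighbour route is 8 longer than optimal.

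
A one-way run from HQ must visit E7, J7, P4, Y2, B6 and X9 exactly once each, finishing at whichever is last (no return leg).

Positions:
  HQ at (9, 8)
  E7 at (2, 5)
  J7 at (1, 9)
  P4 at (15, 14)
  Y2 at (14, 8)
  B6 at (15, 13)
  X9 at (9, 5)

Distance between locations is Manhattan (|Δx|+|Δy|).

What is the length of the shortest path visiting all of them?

There are 6! = 720 possible orderings.
HQ → E7 → J7 → P4 → Y2 → B6 → X9: 10+5+19+7+6+14 = 61
HQ → E7 → J7 → P4 → Y2 → X9 → B6: 10+5+19+7+8+14 = 63
HQ → E7 → J7 → P4 → B6 → Y2 → X9: 10+5+19+1+6+8 = 49
HQ → E7 → J7 → P4 → B6 → X9 → Y2: 10+5+19+1+14+8 = 57
HQ → E7 → J7 → P4 → X9 → Y2 → B6: 10+5+19+15+8+6 = 63
HQ → E7 → J7 → P4 → X9 → B6 → Y2: 10+5+19+15+14+6 = 69
HQ → E7 → J7 → Y2 → P4 → B6 → X9: 10+5+14+7+1+14 = 51
HQ → E7 → J7 → Y2 → P4 → X9 → B6: 10+5+14+7+15+14 = 65
… (712 more)
HQ → J7 → E7 → X9 → Y2 → B6 → P4: 9+5+7+8+6+1 = 36  ← best
The minimum is 36.
One shortest path: HQ → J7 → E7 → X9 → Y2 → B6 → P4.

Minimum one-way distance = 36.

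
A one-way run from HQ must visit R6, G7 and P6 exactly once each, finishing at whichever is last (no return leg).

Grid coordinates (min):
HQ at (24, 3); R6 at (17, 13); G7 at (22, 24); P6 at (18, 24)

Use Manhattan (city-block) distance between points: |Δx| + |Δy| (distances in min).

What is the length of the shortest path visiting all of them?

There are 3! = 6 possible orderings.
HQ → R6 → G7 → P6: 17+16+4 = 37
HQ → R6 → P6 → G7: 17+12+4 = 33
HQ → G7 → R6 → P6: 23+16+12 = 51
HQ → G7 → P6 → R6: 23+4+12 = 39
HQ → P6 → R6 → G7: 27+12+16 = 55
HQ → P6 → G7 → R6: 27+4+16 = 47
The minimum is 33.
One shortest path: HQ → R6 → P6 → G7.

Minimum one-way distance = 33 min.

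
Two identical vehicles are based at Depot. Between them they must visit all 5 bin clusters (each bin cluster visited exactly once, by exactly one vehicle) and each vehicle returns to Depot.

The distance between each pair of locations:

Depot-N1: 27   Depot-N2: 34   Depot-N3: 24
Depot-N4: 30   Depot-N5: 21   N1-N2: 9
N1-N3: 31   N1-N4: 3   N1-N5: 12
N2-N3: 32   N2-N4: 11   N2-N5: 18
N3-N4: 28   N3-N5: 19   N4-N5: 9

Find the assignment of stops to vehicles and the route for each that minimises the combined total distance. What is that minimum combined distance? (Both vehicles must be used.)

Try each way of splitting the stops between the two vehicles (each non-empty) and, for each split, find the best tour for each vehicle:
  {N1} + {N2, N3, N4, N5}: 54 + 97 = 151
  {N2} + {N1, N3, N4, N5}: 68 + 82 = 150
  {N1, N2} + {N3, N4, N5}: 70 + 82 = 152
  {N3} + {N1, N2, N4, N5}: 48 + 76 = 124
  {N1, N3} + {N2, N4, N5}: 82 + 75 = 157
  {N2, N3} + {N1, N4, N5}: 90 + 60 = 150
  … (15 splits in total)
Best: vehicle 1 Depot → N3 → Depot = 48; vehicle 2 Depot → N2 → N1 → N4 → N5 → Depot = 76; combined 124.

Minimum combined distance: 124.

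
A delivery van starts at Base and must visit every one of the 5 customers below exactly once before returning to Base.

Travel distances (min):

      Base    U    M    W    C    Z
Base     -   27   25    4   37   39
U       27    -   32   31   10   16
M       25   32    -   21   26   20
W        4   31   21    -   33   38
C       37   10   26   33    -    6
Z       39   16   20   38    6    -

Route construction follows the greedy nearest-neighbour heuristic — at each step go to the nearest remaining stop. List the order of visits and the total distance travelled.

At Base the remaining stops are W 4, M 25, U 27, C 37, Z 39; go to W.
At W the remaining stops are M 21, U 31, C 33, Z 38; go to M.
At M the remaining stops are Z 20, C 26, U 32; go to Z.
At Z the remaining stops are C 6, U 16; go to C.
At C the remaining stops are U 10; go to U.
Return U→Base: 27.
Total = 4 + 21 + 20 + 6 + 10 + 27 = 88.

Total distance 88 min via the nearest-neighbour route Base → W → M → Z → C → U → Base.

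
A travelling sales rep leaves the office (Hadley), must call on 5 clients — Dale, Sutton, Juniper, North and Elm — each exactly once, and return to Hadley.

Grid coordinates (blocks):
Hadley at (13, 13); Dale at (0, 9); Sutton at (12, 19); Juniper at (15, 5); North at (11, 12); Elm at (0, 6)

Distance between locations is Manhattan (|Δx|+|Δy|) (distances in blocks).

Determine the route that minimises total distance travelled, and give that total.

There are 60 distinct closed tours to check (reversals are equivalent).
Hadley - Dale - Sutton - Juniper - North - Elm - Hadley: 17+22+17+11+17+20 = 104
Hadley - Dale - Sutton - Juniper - Elm - North - Hadley: 17+22+17+16+17+3 = 92
Hadley - Dale - Sutton - North - Juniper - Elm - Hadley: 17+22+8+11+16+20 = 94
Hadley - Dale - Sutton - North - Elm - Juniper - Hadley: 17+22+8+17+16+10 = 90
Hadley - Dale - Sutton - Elm - Juniper - North - Hadley: 17+22+25+16+11+3 = 94
Hadley - Dale - Sutton - Elm - North - Juniper - Hadley: 17+22+25+17+11+10 = 102
Hadley - Dale - Juniper - Sutton - North - Elm - Hadley: 17+19+17+8+17+20 = 98
Hadley - Dale - Juniper - Sutton - Elm - North - Hadley: 17+19+17+25+17+3 = 98
Hadley - Dale - Juniper - North - Sutton - Elm - Hadley: 17+19+11+8+25+20 = 100
Hadley - Dale - Juniper - North - Elm - Sutton - Hadley: 17+19+11+17+25+7 = 96
Hadley - Dale - Juniper - Elm - Sutton - North - Hadley: 17+19+16+25+8+3 = 88
Hadley - Dale - Juniper - Elm - North - Sutton - Hadley: 17+19+16+17+8+7 = 84
Hadley - Dale - North - Sutton - Juniper - Elm - Hadley: 17+14+8+17+16+20 = 92
Hadley - Dale - North - Sutton - Elm - Juniper - Hadley: 17+14+8+25+16+10 = 90
… (46 more)
Hadley - Sutton - North - Dale - Elm - Juniper - Hadley: 7+8+14+3+16+10 = 58  ← best
The minimum is 58.
One optimal route: Hadley → Sutton → North → Dale → Elm → Juniper → Hadley (or its reverse).

58 blocks — the shortest possible round trip.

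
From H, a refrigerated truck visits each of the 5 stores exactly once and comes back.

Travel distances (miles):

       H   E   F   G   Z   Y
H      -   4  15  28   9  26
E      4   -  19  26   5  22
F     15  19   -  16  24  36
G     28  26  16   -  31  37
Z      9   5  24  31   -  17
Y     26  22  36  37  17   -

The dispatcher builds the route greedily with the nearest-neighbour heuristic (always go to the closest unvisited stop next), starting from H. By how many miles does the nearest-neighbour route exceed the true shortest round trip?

The nearest-neighbour route is 12 miles longer than optimal.

H: E=4, Z=9, F=15, Y=26, G=28 ⇒ E
E: Z=5, F=19, Y=22, G=26 ⇒ Z
Z: Y=17, F=24, G=31 ⇒ Y
Y: F=36, G=37 ⇒ F
F: G=16 ⇒ G
NN route H → E → Z → Y → F → G → H costs 106.
Optimal: H → E → Z → Y → G → F → H costs 94 (by enumerating all 60 distinct tours).
Excess = 106 − 94 = 12.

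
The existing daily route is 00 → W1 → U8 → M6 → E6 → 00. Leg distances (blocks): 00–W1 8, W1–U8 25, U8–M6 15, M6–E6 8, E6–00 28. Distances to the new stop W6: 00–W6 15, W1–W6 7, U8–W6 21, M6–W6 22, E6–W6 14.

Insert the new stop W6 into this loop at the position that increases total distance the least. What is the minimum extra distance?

Insertion cost between consecutive stops i–j is d(i,W6) + d(W6,j) − d(i,j):
  between 00 and W1: 15 + 7 − 8 = 14
  between W1 and U8: 7 + 21 − 25 = 3
  between U8 and M6: 21 + 22 − 15 = 28
  between M6 and E6: 22 + 14 − 8 = 28
  between E6 and 00: 14 + 15 − 28 = 1
Cheapest insertion is between E6 and 00, adding 1.
New total = 84 + 1 = 85.

Minimum extra distance: 1 blocks, inserting W6 between E6 and 00.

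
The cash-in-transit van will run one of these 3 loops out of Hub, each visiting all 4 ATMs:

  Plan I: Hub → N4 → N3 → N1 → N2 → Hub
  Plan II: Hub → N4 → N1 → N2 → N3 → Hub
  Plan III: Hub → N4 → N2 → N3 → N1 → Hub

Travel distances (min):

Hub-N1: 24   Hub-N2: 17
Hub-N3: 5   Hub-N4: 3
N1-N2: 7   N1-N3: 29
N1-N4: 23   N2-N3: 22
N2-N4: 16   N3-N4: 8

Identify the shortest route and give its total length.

60 min — Plan II is the shortest.

Plan I: 3 + 8 + 29 + 7 + 17 = 64
Plan II: 3 + 23 + 7 + 22 + 5 = 60
Plan III: 3 + 16 + 22 + 29 + 24 = 94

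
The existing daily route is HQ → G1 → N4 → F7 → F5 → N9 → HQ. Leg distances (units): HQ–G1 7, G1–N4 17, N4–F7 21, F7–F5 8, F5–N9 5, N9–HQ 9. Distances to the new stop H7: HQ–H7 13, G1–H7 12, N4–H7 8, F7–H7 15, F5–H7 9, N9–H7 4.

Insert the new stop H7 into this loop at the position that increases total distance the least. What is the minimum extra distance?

+2 — insert H7 between N4 and F7.

Insertion cost between consecutive stops i–j is d(i,H7) + d(H7,j) − d(i,j):
  between HQ and G1: 13 + 12 − 7 = 18
  between G1 and N4: 12 + 8 − 17 = 3
  between N4 and F7: 8 + 15 − 21 = 2
  between F7 and F5: 15 + 9 − 8 = 16
  between F5 and N9: 9 + 4 − 5 = 8
  between N9 and HQ: 4 + 13 − 9 = 8
Cheapest insertion is between N4 and F7, adding 2.
New total = 67 + 2 = 69.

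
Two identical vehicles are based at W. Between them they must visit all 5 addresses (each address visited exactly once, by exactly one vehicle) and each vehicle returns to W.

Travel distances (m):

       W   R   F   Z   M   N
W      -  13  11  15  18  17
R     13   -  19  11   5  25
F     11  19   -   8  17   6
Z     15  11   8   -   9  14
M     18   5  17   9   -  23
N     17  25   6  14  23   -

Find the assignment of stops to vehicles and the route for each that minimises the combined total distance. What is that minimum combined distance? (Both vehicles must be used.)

Minimum combined distance: 76 m.

There are 2^4 − 1 = 15 ways to divide the 5 stops into two non-empty groups. For each, the best each vehicle can do is its own shortest tour through its group:
  {R} + {F, Z, M, N}: 26 + 58 = 84
  {F} + {R, Z, M, N}: 22 + 58 = 80
  {R, F} + {Z, M, N}: 43 + 58 = 101
  {Z} + {R, F, M, N}: 30 + 58 = 88
  {R, Z} + {F, M, N}: 39 + 58 = 97
  {F, Z} + {R, M, N}: 34 + 58 = 92
  … (15 splits in total)
  {R, Z, M} + {F, N}: 42 + 34 = 76  ← best
Best: vehicle 1 W → R → M → Z → W = 42; vehicle 2 W → F → N → W = 34; combined 76.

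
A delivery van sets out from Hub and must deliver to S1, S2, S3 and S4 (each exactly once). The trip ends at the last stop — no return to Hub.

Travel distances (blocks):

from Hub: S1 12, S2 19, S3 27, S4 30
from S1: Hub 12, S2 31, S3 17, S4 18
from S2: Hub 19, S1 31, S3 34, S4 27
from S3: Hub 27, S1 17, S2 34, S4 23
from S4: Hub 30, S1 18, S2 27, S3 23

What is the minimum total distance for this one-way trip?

Shortest open route: 79 blocks.

There are 4! = 24 possible orderings.
Hub→S1→S2→S3→S4: 12+31+34+23 = 100
Hub→S1→S2→S4→S3: 12+31+27+23 = 93
Hub→S1→S3→S2→S4: 12+17+34+27 = 90
Hub→S1→S3→S4→S2: 12+17+23+27 = 79
Hub→S1→S4→S2→S3: 12+18+27+34 = 91
Hub→S1→S4→S3→S2: 12+18+23+34 = 87
Hub→S2→S1→S3→S4: 19+31+17+23 = 90
Hub→S2→S1→S4→S3: 19+31+18+23 = 91
Hub→S2→S3→S1→S4: 19+34+17+18 = 88
Hub→S2→S3→S4→S1: 19+34+23+18 = 94
Hub→S2→S4→S1→S3: 19+27+18+17 = 81
Hub→S2→S4→S3→S1: 19+27+23+17 = 86
Hub→S3→S1→S2→S4: 27+17+31+27 = 102
Hub→S3→S1→S4→S2: 27+17+18+27 = 89
… (10 more)
The minimum is 79.
One shortest path: Hub → S1 → S3 → S4 → S2.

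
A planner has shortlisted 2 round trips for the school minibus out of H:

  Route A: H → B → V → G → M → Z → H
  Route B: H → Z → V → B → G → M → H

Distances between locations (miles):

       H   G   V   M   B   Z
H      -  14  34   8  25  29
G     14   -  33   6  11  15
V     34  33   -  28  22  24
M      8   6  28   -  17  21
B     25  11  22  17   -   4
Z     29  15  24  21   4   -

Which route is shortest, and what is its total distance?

Route A: 25 + 22 + 33 + 6 + 21 + 29 = 136
Route B: 29 + 24 + 22 + 11 + 6 + 8 = 100

100 miles — Route B is the shortest.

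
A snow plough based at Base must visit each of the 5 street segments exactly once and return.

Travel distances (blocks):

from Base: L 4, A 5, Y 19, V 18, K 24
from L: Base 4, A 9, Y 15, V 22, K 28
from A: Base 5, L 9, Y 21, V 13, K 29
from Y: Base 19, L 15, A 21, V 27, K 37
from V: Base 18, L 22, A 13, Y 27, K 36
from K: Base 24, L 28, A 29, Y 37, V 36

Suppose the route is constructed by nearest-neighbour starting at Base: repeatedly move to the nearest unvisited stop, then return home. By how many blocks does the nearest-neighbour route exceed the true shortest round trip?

4 blocks longer than the optimal tour.

From Base: L=4, A=5, V=18, Y=19, K=24 → choose L (4).
From L: A=9, Y=15, V=22, K=28 → choose A (9).
From A: V=13, Y=21, K=29 → choose V (13).
From V: Y=27, K=36 → choose Y (27).
From Y: K=37 → choose K (37).
NN route Base → L → A → V → Y → K → Base costs 114.
Optimal: Base → L → Y → K → V → A → Base costs 110 (by enumerating all 60 distinct tours).
Excess = 114 − 110 = 4.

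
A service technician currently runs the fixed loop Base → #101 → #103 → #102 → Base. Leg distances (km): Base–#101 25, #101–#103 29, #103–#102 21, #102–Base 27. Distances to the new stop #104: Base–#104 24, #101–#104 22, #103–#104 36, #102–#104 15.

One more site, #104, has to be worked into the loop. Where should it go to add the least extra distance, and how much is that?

Insertion cost between consecutive stops i–j is d(i,#104) + d(#104,j) − d(i,j):
  between Base and #101: 24 + 22 − 25 = 21
  between #101 and #103: 22 + 36 − 29 = 29
  between #103 and #102: 36 + 15 − 21 = 30
  between #102 and Base: 15 + 24 − 27 = 12
Cheapest insertion is between #102 and Base, adding 12.
New total = 102 + 12 = 114.

Minimum extra distance: 12 km, inserting #104 between #102 and Base.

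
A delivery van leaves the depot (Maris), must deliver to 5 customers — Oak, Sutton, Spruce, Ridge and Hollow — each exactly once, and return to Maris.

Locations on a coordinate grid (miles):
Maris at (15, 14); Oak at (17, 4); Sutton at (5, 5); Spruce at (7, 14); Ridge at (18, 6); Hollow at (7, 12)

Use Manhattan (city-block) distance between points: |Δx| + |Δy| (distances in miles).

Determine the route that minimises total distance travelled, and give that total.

46 miles — the shortest possible round trip.

Maris-Oak-Sutton-Spruce-Ridge-Hollow-Maris: 12+13+11+19+17+10 = 82
Maris-Oak-Sutton-Spruce-Hollow-Ridge-Maris: 12+13+11+2+17+11 = 66
Maris-Oak-Sutton-Ridge-Spruce-Hollow-Maris: 12+13+14+19+2+10 = 70
Maris-Oak-Sutton-Ridge-Hollow-Spruce-Maris: 12+13+14+17+2+8 = 66
Maris-Oak-Sutton-Hollow-Spruce-Ridge-Maris: 12+13+9+2+19+11 = 66
Maris-Oak-Sutton-Hollow-Ridge-Spruce-Maris: 12+13+9+17+19+8 = 78
Maris-Oak-Spruce-Sutton-Ridge-Hollow-Maris: 12+20+11+14+17+10 = 84
Maris-Oak-Spruce-Sutton-Hollow-Ridge-Maris: 12+20+11+9+17+11 = 80
Maris-Oak-Spruce-Ridge-Sutton-Hollow-Maris: 12+20+19+14+9+10 = 84
Maris-Oak-Spruce-Ridge-Hollow-Sutton-Maris: 12+20+19+17+9+19 = 96
Maris-Oak-Spruce-Hollow-Sutton-Ridge-Maris: 12+20+2+9+14+11 = 68
Maris-Oak-Spruce-Hollow-Ridge-Sutton-Maris: 12+20+2+17+14+19 = 84
Maris-Oak-Ridge-Sutton-Spruce-Hollow-Maris: 12+3+14+11+2+10 = 52
Maris-Oak-Ridge-Sutton-Hollow-Spruce-Maris: 12+3+14+9+2+8 = 48
… (46 more)
Maris-Spruce-Hollow-Sutton-Oak-Ridge-Maris: 8+2+9+13+3+11 = 46  ← best
The minimum is 46.
One optimal route: Maris → Spruce → Hollow → Sutton → Oak → Ridge → Maris (or its reverse).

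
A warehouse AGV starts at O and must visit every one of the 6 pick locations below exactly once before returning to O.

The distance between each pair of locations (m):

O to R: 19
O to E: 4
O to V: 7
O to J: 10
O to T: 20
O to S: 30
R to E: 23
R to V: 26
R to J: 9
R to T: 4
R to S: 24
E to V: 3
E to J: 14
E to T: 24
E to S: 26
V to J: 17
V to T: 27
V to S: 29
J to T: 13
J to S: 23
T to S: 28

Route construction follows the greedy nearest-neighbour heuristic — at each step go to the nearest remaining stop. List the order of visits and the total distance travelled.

At O the remaining stops are E 4, V 7, J 10, R 19, T 20, S 30; go to E.
At E the remaining stops are V 3, J 14, R 23, T 24, S 26; go to V.
At V the remaining stops are J 17, R 26, T 27, S 29; go to J.
At J the remaining stops are R 9, T 13, S 23; go to R.
At R the remaining stops are T 4, S 24; go to T.
At T the remaining stops are S 28; go to S.
Return S→O: 30.
Total = 4 + 3 + 17 + 9 + 4 + 28 + 30 = 95.

Total distance 95 m via the nearest-neighbour route O → E → V → J → R → T → S → O.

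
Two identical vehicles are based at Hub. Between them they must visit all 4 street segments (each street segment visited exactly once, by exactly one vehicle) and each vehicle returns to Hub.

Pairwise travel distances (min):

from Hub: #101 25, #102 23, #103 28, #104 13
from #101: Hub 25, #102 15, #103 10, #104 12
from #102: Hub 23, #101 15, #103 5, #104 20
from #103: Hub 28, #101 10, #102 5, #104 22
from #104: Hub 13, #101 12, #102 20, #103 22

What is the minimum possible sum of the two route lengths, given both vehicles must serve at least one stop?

Check every non-empty split of the stops between the two vehicles; for each half take its own optimal tour:
  {#101} + {#102, #103, #104}: 50 + 63 = 113
  {#102} + {#101, #103, #104}: 46 + 63 = 109
  {#101, #102} + {#103, #104}: 63 + 63 = 126
  {#103} + {#101, #102, #104}: 56 + 63 = 119
  {#101, #103} + {#102, #104}: 63 + 56 = 119
  {#102, #103} + {#101, #104}: 56 + 50 = 106
  … (7 splits in total)
  {#101, #102, #103} + {#104}: 63 + 26 = 89  ← best
Best: vehicle 1 Hub → #101 → #103 → #102 → Hub = 63; vehicle 2 Hub → #104 → Hub = 26; combined 89.

Minimum combined distance: 89 min.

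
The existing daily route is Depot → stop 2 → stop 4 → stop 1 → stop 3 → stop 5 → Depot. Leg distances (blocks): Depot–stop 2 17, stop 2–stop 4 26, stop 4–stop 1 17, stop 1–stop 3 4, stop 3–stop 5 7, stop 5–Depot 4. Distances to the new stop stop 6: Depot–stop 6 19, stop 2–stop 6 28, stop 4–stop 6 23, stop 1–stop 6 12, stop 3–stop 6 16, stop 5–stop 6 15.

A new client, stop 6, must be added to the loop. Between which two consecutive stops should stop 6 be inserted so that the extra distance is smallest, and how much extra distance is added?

+18 blocks — insert stop 6 between stop 4 and stop 1.

Insertion cost between consecutive stops i–j is d(i,stop 6) + d(stop 6,j) − d(i,j):
  between Depot and stop 2: 19 + 28 − 17 = 30
  between stop 2 and stop 4: 28 + 23 − 26 = 25
  between stop 4 and stop 1: 23 + 12 − 17 = 18
  between stop 1 and stop 3: 12 + 16 − 4 = 24
  between stop 3 and stop 5: 16 + 15 − 7 = 24
  between stop 5 and Depot: 15 + 19 − 4 = 30
Cheapest insertion is between stop 4 and stop 1, adding 18.
New total = 75 + 18 = 93.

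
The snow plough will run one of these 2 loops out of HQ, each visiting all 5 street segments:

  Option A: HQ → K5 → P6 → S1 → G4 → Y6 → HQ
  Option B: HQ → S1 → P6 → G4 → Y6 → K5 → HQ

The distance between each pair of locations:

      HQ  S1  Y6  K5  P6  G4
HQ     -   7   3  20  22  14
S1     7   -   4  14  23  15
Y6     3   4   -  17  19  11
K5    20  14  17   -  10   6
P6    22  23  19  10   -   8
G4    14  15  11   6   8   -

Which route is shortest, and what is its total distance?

Option A: 20 + 10 + 23 + 15 + 11 + 3 = 82
Option B: 7 + 23 + 8 + 11 + 17 + 20 = 86

82 — Option A is the shortest.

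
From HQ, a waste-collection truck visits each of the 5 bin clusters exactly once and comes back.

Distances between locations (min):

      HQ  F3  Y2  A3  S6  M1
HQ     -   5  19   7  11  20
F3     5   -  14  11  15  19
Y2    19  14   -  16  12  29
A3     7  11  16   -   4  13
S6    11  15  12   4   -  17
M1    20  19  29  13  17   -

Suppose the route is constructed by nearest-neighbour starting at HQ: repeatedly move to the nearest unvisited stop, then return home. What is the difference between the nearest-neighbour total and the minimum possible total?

13 min longer than the optimal tour.

From HQ: F3=5, A3=7, S6=11, Y2=19, M1=20 → choose F3 (5).
From F3: A3=11, Y2=14, S6=15, M1=19 → choose A3 (11).
From A3: S6=4, M1=13, Y2=16 → choose S6 (4).
From S6: Y2=12, M1=17 → choose Y2 (12).
From Y2: M1=29 → choose M1 (29).
NN route HQ → F3 → A3 → S6 → Y2 → M1 → HQ costs 81.
Optimal: HQ → F3 → Y2 → S6 → A3 → M1 → HQ costs 68 (by enumerating all 60 distinct tours).
Excess = 81 − 68 = 13.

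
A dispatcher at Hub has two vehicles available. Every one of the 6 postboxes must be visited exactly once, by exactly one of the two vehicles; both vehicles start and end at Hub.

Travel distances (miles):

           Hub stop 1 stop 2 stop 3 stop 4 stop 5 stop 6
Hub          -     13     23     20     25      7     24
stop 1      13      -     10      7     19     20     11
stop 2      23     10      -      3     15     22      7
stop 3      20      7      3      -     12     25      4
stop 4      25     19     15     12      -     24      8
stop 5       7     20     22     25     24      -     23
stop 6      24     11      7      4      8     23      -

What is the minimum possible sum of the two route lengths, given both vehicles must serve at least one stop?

Minimum combined distance: 77 miles.

Check every non-empty split of the stops between the two vehicles; for each half take its own optimal tour:
  {stop 1} + {stop 2, stop 3, stop 4, stop 5, stop 6}: 26 + 69 = 95
  {stop 2} + {stop 1, stop 3, stop 4, stop 5, stop 6}: 46 + 63 = 109
  {stop 1, stop 2} + {stop 3, stop 4, stop 5, stop 6}: 46 + 63 = 109
  {stop 3} + {stop 1, stop 2, stop 4, stop 5, stop 6}: 40 + 69 = 109
  {stop 1, stop 3} + {stop 2, stop 4, stop 5, stop 6}: 40 + 69 = 109
  {stop 2, stop 3} + {stop 1, stop 4, stop 5, stop 6}: 46 + 63 = 109
  … (31 splits in total)
  {stop 5} + {stop 1, stop 2, stop 3, stop 4, stop 6}: 14 + 63 = 77  ← best
Best: vehicle 1 Hub → stop 5 → Hub = 14; vehicle 2 Hub → stop 1 → stop 2 → stop 3 → stop 6 → stop 4 → Hub = 63; combined 77.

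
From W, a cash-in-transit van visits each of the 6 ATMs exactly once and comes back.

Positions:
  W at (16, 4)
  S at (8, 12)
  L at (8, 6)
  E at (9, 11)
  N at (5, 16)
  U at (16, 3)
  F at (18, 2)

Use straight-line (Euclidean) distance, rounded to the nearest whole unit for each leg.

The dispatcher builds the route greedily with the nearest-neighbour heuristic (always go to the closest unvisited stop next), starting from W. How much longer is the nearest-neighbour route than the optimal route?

The nearest-neighbour route is 1 longer than optimal.

From W: U=1, F=3, L=8, E=10, S=11, N=16 → choose U (1).
From U: F=2, L=9, E=11, S=12, N=17 → choose F (2).
From F: L=11, E=13, S=14, N=19 → choose L (11).
From L: E=5, S=6, N=10 → choose E (5).
From E: S=1, N=6 → choose S (1).
From S: N=5 → choose N (5).
NN route W → U → F → L → E → S → N → W costs 41.
Optimal: W → L → N → S → E → U → F → W costs 40 (by enumerating all 360 distinct tours).
Excess = 41 − 40 = 1.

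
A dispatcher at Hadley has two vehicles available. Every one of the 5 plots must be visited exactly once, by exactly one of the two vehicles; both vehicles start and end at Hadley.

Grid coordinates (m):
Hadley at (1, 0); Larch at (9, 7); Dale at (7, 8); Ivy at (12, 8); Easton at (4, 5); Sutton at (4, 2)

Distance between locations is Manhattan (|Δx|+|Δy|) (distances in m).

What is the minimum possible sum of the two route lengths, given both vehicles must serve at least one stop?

Check every non-empty split of the stops between the two vehicles; for each half take its own optimal tour:
  {Larch} + {Dale, Ivy, Easton, Sutton}: 30 + 38 = 68
  {Dale} + {Larch, Ivy, Easton, Sutton}: 28 + 38 = 66
  {Larch, Dale} + {Ivy, Easton, Sutton}: 32 + 38 = 70
  {Ivy} + {Larch, Dale, Easton, Sutton}: 38 + 32 = 70
  {Larch, Ivy} + {Dale, Easton, Sutton}: 38 + 28 = 66
  {Dale, Ivy} + {Larch, Easton, Sutton}: 38 + 30 = 68
  … (15 splits in total)
  {Larch, Dale, Ivy, Easton} + {Sutton}: 38 + 10 = 48  ← best
Best: vehicle 1 Hadley → Larch → Ivy → Dale → Easton → Hadley = 38; vehicle 2 Hadley → Sutton → Hadley = 10; combined 48.

48 m — the smallest possible combined total.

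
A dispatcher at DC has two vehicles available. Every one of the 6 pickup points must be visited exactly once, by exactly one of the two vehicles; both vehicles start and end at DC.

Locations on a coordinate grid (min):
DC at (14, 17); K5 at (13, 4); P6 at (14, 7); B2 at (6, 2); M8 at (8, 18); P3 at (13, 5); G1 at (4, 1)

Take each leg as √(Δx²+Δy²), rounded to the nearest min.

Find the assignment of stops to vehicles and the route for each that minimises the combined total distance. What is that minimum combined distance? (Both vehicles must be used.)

Check every non-empty split of the stops between the two vehicles; for each half take its own optimal tour:
  {K5} + {P6, B2, M8, P3, G1}: 26 + 45 = 71
  {P6} + {K5, B2, M8, P3, G1}: 20 + 45 = 65
  {K5, P6} + {B2, M8, P3, G1}: 26 + 45 = 71
  {B2} + {K5, P6, M8, P3, G1}: 34 + 45 = 79
  {K5, B2} + {P6, M8, P3, G1}: 37 + 45 = 82
  {P6, B2} + {K5, M8, P3, G1}: 36 + 45 = 81
  … (31 splits in total)
  {M8} + {K5, P6, B2, P3, G1}: 12 + 41 = 53  ← best
Best: vehicle 1 DC → M8 → DC = 12; vehicle 2 DC → P6 → P3 → K5 → B2 → G1 → DC = 41; combined 53.

Minimum combined distance: 53 min.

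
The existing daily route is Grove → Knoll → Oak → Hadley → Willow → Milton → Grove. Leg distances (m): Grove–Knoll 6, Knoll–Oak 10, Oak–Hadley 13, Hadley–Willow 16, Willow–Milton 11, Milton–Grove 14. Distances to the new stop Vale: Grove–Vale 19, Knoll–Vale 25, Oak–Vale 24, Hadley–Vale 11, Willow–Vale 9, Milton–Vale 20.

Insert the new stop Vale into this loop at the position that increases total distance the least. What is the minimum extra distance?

Minimum extra distance: 4 m, inserting Vale between Hadley and Willow.

Insertion cost between consecutive stops i–j is d(i,Vale) + d(Vale,j) − d(i,j):
  between Grove and Knoll: 19 + 25 − 6 = 38
  between Knoll and Oak: 25 + 24 − 10 = 39
  between Oak and Hadley: 24 + 11 − 13 = 22
  between Hadley and Willow: 11 + 9 − 16 = 4
  between Willow and Milton: 9 + 20 − 11 = 18
  between Milton and Grove: 20 + 19 − 14 = 25
Cheapest insertion is between Hadley and Willow, adding 4.
New total = 70 + 4 = 74.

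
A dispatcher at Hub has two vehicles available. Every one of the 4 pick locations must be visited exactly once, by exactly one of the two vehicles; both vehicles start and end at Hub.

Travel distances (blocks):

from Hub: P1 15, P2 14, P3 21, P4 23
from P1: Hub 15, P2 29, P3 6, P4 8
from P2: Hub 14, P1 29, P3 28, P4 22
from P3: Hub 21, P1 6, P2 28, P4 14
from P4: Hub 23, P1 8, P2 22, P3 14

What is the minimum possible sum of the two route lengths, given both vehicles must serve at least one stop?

Check every non-empty split of the stops between the two vehicles; for each half take its own optimal tour:
  {P1} + {P2, P3, P4}: 30 + 71 = 101
  {P2} + {P1, P3, P4}: 28 + 58 = 86
  {P1, P2} + {P3, P4}: 58 + 58 = 116
  {P3} + {P1, P2, P4}: 42 + 59 = 101
  {P1, P3} + {P2, P4}: 42 + 59 = 101
  {P2, P3} + {P1, P4}: 63 + 46 = 109
  … (7 splits in total)
Best: vehicle 1 Hub → P2 → Hub = 28; vehicle 2 Hub → P1 → P3 → P4 → Hub = 58; combined 86.

86 blocks — the smallest possible combined total.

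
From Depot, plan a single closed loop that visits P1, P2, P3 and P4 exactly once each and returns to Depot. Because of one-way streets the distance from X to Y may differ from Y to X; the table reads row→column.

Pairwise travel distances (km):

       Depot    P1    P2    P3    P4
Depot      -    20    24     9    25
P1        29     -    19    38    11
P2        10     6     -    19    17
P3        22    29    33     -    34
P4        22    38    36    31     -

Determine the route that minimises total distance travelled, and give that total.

Depot → P1 → P2 → P3 → P4 → Depot: 20+19+19+34+22 = 114
Depot → P1 → P2 → P4 → P3 → Depot: 20+19+17+31+22 = 109
Depot → P1 → P3 → P2 → P4 → Depot: 20+38+33+17+22 = 130
Depot → P1 → P3 → P4 → P2 → Depot: 20+38+34+36+10 = 138
Depot → P1 → P4 → P2 → P3 → Depot: 20+11+36+19+22 = 108
Depot → P1 → P4 → P3 → P2 → Depot: 20+11+31+33+10 = 105
Depot → P2 → P1 → P3 → P4 → Depot: 24+6+38+34+22 = 124
Depot → P2 → P1 → P4 → P3 → Depot: 24+6+11+31+22 = 94
Depot → P2 → P3 → P1 → P4 → Depot: 24+19+29+11+22 = 105
Depot → P2 → P3 → P4 → P1 → Depot: 24+19+34+38+29 = 144
Depot → P2 → P4 → P1 → P3 → Depot: 24+17+38+38+22 = 139
Depot → P2 → P4 → P3 → P1 → Depot: 24+17+31+29+29 = 130
Depot → P3 → P1 → P2 → P4 → Depot: 9+29+19+17+22 = 96
Depot → P3 → P1 → P4 → P2 → Depot: 9+29+11+36+10 = 95
… (10 more)
Depot → P3 → P2 → P1 → P4 → Depot: 9+33+6+11+22 = 81  ← best
The minimum is 81.
One optimal route: Depot → P3 → P2 → P1 → P4 → Depot.

81 km — the shortest possible round trip.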